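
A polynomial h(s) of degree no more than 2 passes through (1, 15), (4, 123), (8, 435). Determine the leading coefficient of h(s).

6

Write h(s) = as^2 + bs + c. Substituting each data point gives a linear system:
  a + b + c = 15
  16a + 4b + c = 123
  64a + 8b + c = 435
Solving the system yields a = 6, b = 6, c = 3.
So h(s) = 6s^2 + 6s + 3.
The leading coefficient is 6.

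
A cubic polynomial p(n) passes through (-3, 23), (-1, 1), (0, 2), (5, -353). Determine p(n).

Using the Lagrange interpolation formula with nodes -3, -1, 0, 5:
  L_0(n) = (n + 1)n(n - 5) / -48
  L_1(n) = (n + 3)n(n - 5) / 12
  L_2(n) = (n + 3)(n + 1)(n - 5) / -15
  L_3(n) = (n + 3)(n + 1)n / 240
Then p(n) = 23·L_0(n) + 1·L_1(n) + 2·L_2(n) - 353·L_3(n).
Expanding and collecting terms gives p(n) = -2n^3 - 4n^2 - n + 2.
Check: p(5) = -353. ✓

p(n) = -2n^3 - 4n^2 - n + 2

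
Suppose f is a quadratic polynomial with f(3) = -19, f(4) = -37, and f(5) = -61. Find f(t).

f(t) = -3t^2 + 3t - 1

Write f(t) = at^2 + bt + c. Substituting each data point gives a linear system:
  9a + 3b + c = -19
  16a + 4b + c = -37
  25a + 5b + c = -61
Solving the system yields a = -3, b = 3, c = -1.
So f(t) = -3t^2 + 3t - 1.
Check: f(3) = -19. ✓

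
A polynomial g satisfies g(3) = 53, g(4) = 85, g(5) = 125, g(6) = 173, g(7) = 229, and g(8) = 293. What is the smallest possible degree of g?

2

Forward differences of the values at n = 3, 4, 5, 6, 7, 8:
  g  : 53  85  125  173  229  293
  Δ  : 32  40  48  56  64
  Δ^2: 8  8  8  8
  Δ^3: 0  0  0
  Δ^4: 0  0
  Δ^5: 0
The second differences are constant (8) and nonzero, while all higher differences vanish, so the minimal degree is 2.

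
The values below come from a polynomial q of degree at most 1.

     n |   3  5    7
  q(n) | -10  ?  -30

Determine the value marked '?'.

On equispaced nodes a degree-1 polynomial has vanishing second forward difference, so
  q(3) - 2·q(5) + q(7) = 0.
Substituting the known values and solving for q(5):
  -2·q(5) = 40
  q(5) = -20.

-20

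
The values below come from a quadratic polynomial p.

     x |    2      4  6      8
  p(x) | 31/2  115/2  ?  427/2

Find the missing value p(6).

On equispaced nodes a degree-2 polynomial has vanishing third forward difference, so
  - p(2) + 3·p(4) - 3·p(6) + p(8) = 0.
Substituting the known values and solving for p(6):
  -3·p(6) = -741/2
  p(6) = 247/2.

247/2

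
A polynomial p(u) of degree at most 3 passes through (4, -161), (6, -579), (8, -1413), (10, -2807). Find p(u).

Using the Lagrange interpolation formula with nodes 4, 6, 8, 10:
  L_0(u) = (u - 6)(u - 8)(u - 10) / -48
  L_1(u) = (u - 4)(u - 8)(u - 10) / 16
  L_2(u) = (u - 4)(u - 6)(u - 10) / -16
  L_3(u) = (u - 4)(u - 6)(u - 8) / 48
Then p(u) = -161·L_0(u) - 579·L_1(u) - 1413·L_2(u) - 2807·L_3(u).
Expanding and collecting terms gives p(u) = -3u^3 + 2u^2 - u + 3.
Check: p(4) = -161. ✓

p(u) = -3u^3 + 2u^2 - u + 3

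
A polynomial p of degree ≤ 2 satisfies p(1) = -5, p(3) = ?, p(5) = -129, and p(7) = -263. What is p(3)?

-43

The 3 known points determine the degree-2 polynomial uniquely.
Write p(s) = as^2 + bs + c. Substituting each data point gives a linear system:
  a + b + c = -5
  25a + 5b + c = -129
  49a + 7b + c = -263
Solving the system yields a = -6, b = 5, c = -4.
So p(s) = -6s^2 + 5s - 4.
Then p(3) = -43.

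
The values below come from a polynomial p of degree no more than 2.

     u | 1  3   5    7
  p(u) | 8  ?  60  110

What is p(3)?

The 3 known points determine the degree-2 polynomial uniquely.
Write p(u) = au^2 + bu + c. Substituting each data point gives a linear system:
  a + b + c = 8
  25a + 5b + c = 60
  49a + 7b + c = 110
Solving the system yields a = 2, b = 1, c = 5.
So p(u) = 2u^2 + u + 5.
Then p(3) = 26.

26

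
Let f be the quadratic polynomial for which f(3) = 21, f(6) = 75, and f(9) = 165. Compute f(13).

341

Using the Lagrange interpolation formula with nodes 3, 6, 9:
  L_0(u) = (u - 6)(u - 9) / 18
  L_1(u) = (u - 3)(u - 9) / -9
  L_2(u) = (u - 3)(u - 6) / 18
Then f(u) = 21·L_0(u) + 75·L_1(u) + 165·L_2(u).
Expanding and collecting terms gives f(u) = 2u^2 + 3.
Evaluating at u = 13: f(13) = 341.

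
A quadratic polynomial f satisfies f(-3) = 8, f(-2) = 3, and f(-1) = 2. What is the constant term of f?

Write f(t) = at^2 + bt + c. Substituting each data point gives a linear system:
  9a - 3b + c = 8
  4a - 2b + c = 3
  a - b + c = 2
Solving the system yields a = 2, b = 5, c = 5.
So f(t) = 2t² + 5t + 5.
The constant term is 5.

5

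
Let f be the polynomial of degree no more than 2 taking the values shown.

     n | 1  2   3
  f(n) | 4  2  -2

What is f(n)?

f(n) = -n^2 + n + 4

Write f(n) = an^2 + bn + c. Substituting each data point gives a linear system:
  a + b + c = 4
  4a + 2b + c = 2
  9a + 3b + c = -2
Solving the system yields a = -1, b = 1, c = 4.
So f(n) = -n² + n + 4.
Check: f(2) = 2. ✓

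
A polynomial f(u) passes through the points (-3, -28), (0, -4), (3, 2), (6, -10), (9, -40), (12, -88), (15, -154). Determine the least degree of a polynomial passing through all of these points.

2

Forward differences of the values at u = -3, 0, 3, 6, 9, 12, 15:
  f  : -28  -4  2  -10  -40  -88  -154
  Δ  : 24  6  -12  -30  -48  -66
  Δ^2: -18  -18  -18  -18  -18
  Δ^3: 0  0  0  0
  Δ^4: 0  0  0
  Δ^5: 0  0
  Δ^6: 0
The second differences are constant (-18) and nonzero, while all higher differences vanish, so the minimal degree is 2.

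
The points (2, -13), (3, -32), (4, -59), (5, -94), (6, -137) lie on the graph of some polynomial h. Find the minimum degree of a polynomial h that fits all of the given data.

Forward differences of the values at t = 2, 3, 4, 5, 6:
  h  : -13  -32  -59  -94  -137
  Δ  : -19  -27  -35  -43
  Δ^2: -8  -8  -8
  Δ^3: 0  0
  Δ^4: 0
The second differences are constant (-8) and nonzero, while all higher differences vanish, so the minimal degree is 2.

2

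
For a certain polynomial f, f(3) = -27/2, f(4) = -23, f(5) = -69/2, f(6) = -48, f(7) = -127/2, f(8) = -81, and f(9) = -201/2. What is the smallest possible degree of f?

2

Forward differences of the values at u = 3, 4, 5, 6, 7, 8, 9:
  f  : -27/2  -23  -69/2  -48  -127/2  -81  -201/2
  Δ  : -19/2  -23/2  -27/2  -31/2  -35/2  -39/2
  Δ^2: -2  -2  -2  -2  -2
  Δ^3: 0  0  0  0
  Δ^4: 0  0  0
  Δ^5: 0  0
  Δ^6: 0
The second differences are constant (-2) and nonzero, while all higher differences vanish, so the minimal degree is 2.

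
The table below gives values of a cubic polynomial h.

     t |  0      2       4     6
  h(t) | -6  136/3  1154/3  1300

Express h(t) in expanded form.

Write h(t) = at^3 + bt^2 + ct + d. Substituting each data point gives a linear system:
  d = -6
  8a + 4b + 2c + d = 136/3
  64a + 16b + 4c + d = 1154/3
  216a + 36b + 6c + d = 1300
Solving the system yields a = 6, b = 0, c = 5/3, d = -6.
So h(t) = 6t³ + (5/3)t - 6.
Check: h(0) = -6. ✓

h(t) = 6t^3 + (5/3)t - 6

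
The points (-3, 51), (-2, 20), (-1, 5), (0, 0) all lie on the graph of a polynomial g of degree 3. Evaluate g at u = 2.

Using the Lagrange interpolation formula with nodes -3, -2, -1, 0:
  L_0(u) = (u + 2)(u + 1)u / -6
  L_1(u) = (u + 3)(u + 1)u / 2
  L_2(u) = (u + 3)(u + 2)u / -2
  L_3(u) = (u + 3)(u + 2)(u + 1) / 6
Then g(u) = 51·L_0(u) + 20·L_1(u) + 5·L_2(u) + 0·L_3(u).
Expanding and collecting terms gives g(u) = -u³ + 2u² - 2u.
Evaluating at u = 2: g(2) = -4.

-4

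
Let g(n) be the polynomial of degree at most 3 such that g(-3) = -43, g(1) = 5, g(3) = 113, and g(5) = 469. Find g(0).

-1

Using the Lagrange interpolation formula with nodes -3, 1, 3, 5:
  L_0(n) = (n - 1)(n - 3)(n - 5) / -192
  L_1(n) = (n + 3)(n - 3)(n - 5) / 32
  L_2(n) = (n + 3)(n - 1)(n - 5) / -24
  L_3(n) = (n + 3)(n - 1)(n - 3) / 64
Then g(n) = -43·L_0(n) + 5·L_1(n) + 113·L_2(n) + 469·L_3(n).
Expanding and collecting terms gives g(n) = 3n³ + 4n² - n - 1.
Evaluating at n = 0: g(0) = -1.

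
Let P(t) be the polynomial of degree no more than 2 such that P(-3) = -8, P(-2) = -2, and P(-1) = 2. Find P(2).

Using the Lagrange interpolation formula with nodes -3, -2, -1:
  L_0(t) = (t + 2)(t + 1) / 2
  L_1(t) = (t + 3)(t + 1) / -1
  L_2(t) = (t + 3)(t + 2) / 2
Then P(t) = -8·L_0(t) - 2·L_1(t) + 2·L_2(t).
Expanding and collecting terms gives P(t) = -t^2 + t + 4.
Evaluating at t = 2: P(2) = 2.

2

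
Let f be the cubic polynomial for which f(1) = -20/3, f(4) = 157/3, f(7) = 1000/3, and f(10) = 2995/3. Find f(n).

Using the Lagrange interpolation formula with nodes 1, 4, 7, 10:
  L_0(n) = (n - 4)(n - 7)(n - 10) / -162
  L_1(n) = (n - 1)(n - 7)(n - 10) / 54
  L_2(n) = (n - 1)(n - 4)(n - 10) / -54
  L_3(n) = (n - 1)(n - 4)(n - 7) / 162
Then f(n) = -20/3·L_0(n) + 157/3·L_1(n) + 1000/3·L_2(n) + 2995/3·L_3(n).
Expanding and collecting terms gives f(n) = n^3 + (1/3)n^2 - 3n - 5.
Check: f(7) = 1000/3. ✓

f(n) = n^3 + (1/3)n^2 - 3n - 5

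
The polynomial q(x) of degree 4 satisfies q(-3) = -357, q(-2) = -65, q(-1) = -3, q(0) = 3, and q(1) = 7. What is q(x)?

Write q(x) = ax^4 + bx^3 + cx^2 + dx + e. Substituting each data point gives a linear system:
  81a - 27b + 9c - 3d + e = -357
  16a - 8b + 4c - 2d + e = -65
  a - b + c - d + e = -3
  e = 3
  a + b + c + d + e = 7
Solving the system yields a = -5, b = -1, c = 4, d = 6, e = 3.
So q(x) = -5x^4 - x^3 + 4x^2 + 6x + 3.
Check: q(-3) = -357. ✓

q(x) = -5x^4 - x^3 + 4x^2 + 6x + 3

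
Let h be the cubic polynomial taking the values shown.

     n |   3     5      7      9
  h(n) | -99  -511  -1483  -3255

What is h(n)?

Write h(n) = an^3 + bn^2 + cn + d. Substituting each data point gives a linear system:
  27a + 9b + 3c + d = -99
  125a + 25b + 5c + d = -511
  343a + 49b + 7c + d = -1483
  729a + 81b + 9c + d = -3255
Solving the system yields a = -5, b = 5, c = -1, d = -6.
So h(n) = -5n³ + 5n² - n - 6.
Check: h(5) = -511. ✓

h(n) = -5n^3 + 5n^2 - n - 6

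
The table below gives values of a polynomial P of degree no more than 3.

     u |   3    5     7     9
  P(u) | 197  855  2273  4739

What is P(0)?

Forward differences of the values at u = 3, 5, 7, 9:
  P  : 197  855  2273  4739
  Δ  : 658  1418  2466
  Δ^2: 760  1048
  Δ^3: 288
The third differences are constant, confirming degree 3.
Interpolating (Newton forward form) and evaluating at u = 0 gives P(0) = 5.

5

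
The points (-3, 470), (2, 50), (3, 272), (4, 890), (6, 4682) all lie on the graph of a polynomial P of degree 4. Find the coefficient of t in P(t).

-6

Write P(t) = at^4 + bt^3 + ct^2 + dt + e. Substituting each data point gives a linear system:
  81a - 27b + 9c - 3d + e = 470
  16a + 8b + 4c + 2d + e = 50
  81a + 27b + 9c + 3d + e = 272
  256a + 64b + 16c + 4d + e = 890
  1296a + 216b + 36c + 6d + e = 4682
Solving the system yields a = 4, b = -3, c = 5, d = -6, e = 2.
So P(t) = 4t^4 - 3t^3 + 5t^2 - 6t + 2.
The coefficient of t is -6.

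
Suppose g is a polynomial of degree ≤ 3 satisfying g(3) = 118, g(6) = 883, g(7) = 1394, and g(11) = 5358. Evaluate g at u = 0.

1

Write g(u) = au^3 + bu^2 + cu + d. Substituting each data point gives a linear system:
  27a + 9b + 3c + d = 118
  216a + 36b + 6c + d = 883
  343a + 49b + 7c + d = 1394
  1331a + 121b + 11c + d = 5358
Solving the system yields a = 4, b = 0, c = 3, d = 1.
So g(u) = 4u^3 + 3u + 1.
Then g(0) = 1.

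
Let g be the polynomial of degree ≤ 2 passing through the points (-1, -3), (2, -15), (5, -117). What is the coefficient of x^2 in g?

Write g(x) = ax^2 + bx + c. Substituting each data point gives a linear system:
  a - b + c = -3
  4a + 2b + c = -15
  25a + 5b + c = -117
Solving the system yields a = -5, b = 1, c = 3.
So g(x) = -5x^2 + x + 3.
The leading coefficient is -5.

-5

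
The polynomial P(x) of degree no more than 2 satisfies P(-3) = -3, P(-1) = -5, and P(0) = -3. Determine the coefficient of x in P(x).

Write P(x) = ax^2 + bx + c. Substituting each data point gives a linear system:
  9a - 3b + c = -3
  a - b + c = -5
  c = -3
Solving the system yields a = 1, b = 3, c = -3.
So P(x) = x^2 + 3x - 3.
The coefficient of x is 3.

3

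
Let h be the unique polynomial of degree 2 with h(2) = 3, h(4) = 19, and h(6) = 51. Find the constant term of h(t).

Write h(t) = at^2 + bt + c. Substituting each data point gives a linear system:
  4a + 2b + c = 3
  16a + 4b + c = 19
  36a + 6b + c = 51
Solving the system yields a = 2, b = -4, c = 3.
So h(t) = 2t² - 4t + 3.
The constant term is 3.

3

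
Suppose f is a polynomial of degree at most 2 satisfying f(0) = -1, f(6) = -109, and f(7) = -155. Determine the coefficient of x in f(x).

6

Write f(x) = ax^2 + bx + c. Substituting each data point gives a linear system:
  c = -1
  36a + 6b + c = -109
  49a + 7b + c = -155
Solving the system yields a = -4, b = 6, c = -1.
So f(x) = -4x^2 + 6x - 1.
The coefficient of x is 6.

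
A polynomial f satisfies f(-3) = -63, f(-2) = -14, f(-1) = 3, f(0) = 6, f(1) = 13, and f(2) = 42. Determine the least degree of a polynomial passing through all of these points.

3

Forward differences of the values at n = -3, -2, -1, 0, 1, 2:
  f  : -63  -14  3  6  13  42
  Δ  : 49  17  3  7  29
  Δ^2: -32  -14  4  22
  Δ^3: 18  18  18
  Δ^4: 0  0
  Δ^5: 0
The third differences are constant (18) and nonzero, while all higher differences vanish, so the minimal degree is 3.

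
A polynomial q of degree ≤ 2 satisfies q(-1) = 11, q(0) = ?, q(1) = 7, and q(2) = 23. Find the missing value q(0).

On equispaced nodes a degree-2 polynomial has vanishing third forward difference, so
  - q(-1) + 3·q(0) - 3·q(1) + q(2) = 0.
Substituting the known values and solving for q(0):
  3·q(0) = 9
  q(0) = 3.

3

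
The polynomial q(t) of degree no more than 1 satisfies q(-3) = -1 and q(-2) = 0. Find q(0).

2

Write q(t) = at + b. Substituting each data point gives a linear system:
  -3a + b = -1
  -2a + b = 0
Solving the system yields a = 1, b = 2.
So q(t) = t + 2.
Then q(0) = 2.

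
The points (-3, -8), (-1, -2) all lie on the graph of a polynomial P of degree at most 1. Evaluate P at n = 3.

Using the Lagrange interpolation formula with nodes -3, -1:
  L_0(n) = (n + 1) / -2
  L_1(n) = (n + 3) / 2
Then P(n) = -8·L_0(n) - 2·L_1(n).
Expanding and collecting terms gives P(n) = 3n + 1.
Evaluating at n = 3: P(3) = 10.

10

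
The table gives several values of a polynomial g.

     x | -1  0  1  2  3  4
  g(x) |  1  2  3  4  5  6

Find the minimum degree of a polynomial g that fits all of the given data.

Forward differences of the values at x = -1, 0, 1, 2, 3, 4:
  g  : 1  2  3  4  5  6
  Δ  : 1  1  1  1  1
  Δ^2: 0  0  0  0
  Δ^3: 0  0  0
  Δ^4: 0  0
  Δ^5: 0
The first differences are constant (1) and nonzero, while all higher differences vanish, so the minimal degree is 1.

1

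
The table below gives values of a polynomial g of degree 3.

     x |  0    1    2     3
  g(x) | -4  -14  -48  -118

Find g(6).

-664

Using the Lagrange interpolation formula with nodes 0, 1, 2, 3:
  L_0(x) = (x - 1)(x - 2)(x - 3) / -6
  L_1(x) = x(x - 2)(x - 3) / 2
  L_2(x) = x(x - 1)(x - 3) / -2
  L_3(x) = x(x - 1)(x - 2) / 6
Then g(x) = -4·L_0(x) - 14·L_1(x) - 48·L_2(x) - 118·L_3(x).
Expanding and collecting terms gives g(x) = -2x^3 - 6x^2 - 2x - 4.
Evaluating at x = 6: g(6) = -664.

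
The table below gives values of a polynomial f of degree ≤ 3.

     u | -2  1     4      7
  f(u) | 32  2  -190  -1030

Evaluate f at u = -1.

Using the Lagrange interpolation formula with nodes -2, 1, 4, 7:
  L_0(u) = (u - 1)(u - 4)(u - 7) / -162
  L_1(u) = (u + 2)(u - 4)(u - 7) / 54
  L_2(u) = (u + 2)(u - 1)(u - 7) / -54
  L_3(u) = (u + 2)(u - 1)(u - 4) / 162
Then f(u) = 32·L_0(u) + 2·L_1(u) - 190·L_2(u) - 1030·L_3(u).
Expanding and collecting terms gives f(u) = -3u^3 - u + 6.
Evaluating at u = -1: f(-1) = 10.

10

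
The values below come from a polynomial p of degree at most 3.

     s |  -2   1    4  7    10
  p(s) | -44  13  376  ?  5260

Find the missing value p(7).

1855

The 4 known points determine the degree-3 polynomial uniquely.
Write p(s) = as^3 + bs^2 + cs + d. Substituting each data point gives a linear system:
  -8a + 4b - 2c + d = -44
  a + b + c + d = 13
  64a + 16b + 4c + d = 376
  1000a + 100b + 10c + d = 5260
Solving the system yields a = 5, b = 2, c = 6, d = 0.
So p(s) = 5s³ + 2s² + 6s.
Then p(7) = 1855.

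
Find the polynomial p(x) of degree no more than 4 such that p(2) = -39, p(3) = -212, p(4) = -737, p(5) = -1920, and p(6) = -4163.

p(x) = -4x^4 + 5x^3 - x^2 - 3x - 5

Using the Lagrange interpolation formula with nodes 2, 3, 4, 5, 6:
  L_0(x) = (x - 3)(x - 4)(x - 5)(x - 6) / 24
  L_1(x) = (x - 2)(x - 4)(x - 5)(x - 6) / -6
  L_2(x) = (x - 2)(x - 3)(x - 5)(x - 6) / 4
  L_3(x) = (x - 2)(x - 3)(x - 4)(x - 6) / -6
  L_4(x) = (x - 2)(x - 3)(x - 4)(x - 5) / 24
Then p(x) = -39·L_0(x) - 212·L_1(x) - 737·L_2(x) - 1920·L_3(x) - 4163·L_4(x).
Expanding and collecting terms gives p(x) = -4x⁴ + 5x³ - x² - 3x - 5.
Check: p(3) = -212. ✓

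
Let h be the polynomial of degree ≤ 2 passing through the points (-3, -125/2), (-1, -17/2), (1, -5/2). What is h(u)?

h(u) = -6u^2 + 3u + 1/2

Write h(u) = au^2 + bu + c. Substituting each data point gives a linear system:
  9a - 3b + c = -125/2
  a - b + c = -17/2
  a + b + c = -5/2
Solving the system yields a = -6, b = 3, c = 1/2.
So h(u) = -6u² + 3u + 1/2.
Check: h(1) = -5/2. ✓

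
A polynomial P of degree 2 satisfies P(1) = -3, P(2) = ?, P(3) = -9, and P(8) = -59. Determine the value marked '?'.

-5

The 3 known points determine the degree-2 polynomial uniquely.
Write P(t) = at^2 + bt + c. Substituting each data point gives a linear system:
  a + b + c = -3
  9a + 3b + c = -9
  64a + 8b + c = -59
Solving the system yields a = -1, b = 1, c = -3.
So P(t) = -t^2 + t - 3.
Then P(2) = -5.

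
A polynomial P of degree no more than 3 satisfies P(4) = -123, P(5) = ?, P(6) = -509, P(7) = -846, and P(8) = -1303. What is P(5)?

The 4 known points determine the degree-3 polynomial uniquely.
Write P(s) = as^3 + bs^2 + cs + d. Substituting each data point gives a linear system:
  64a + 16b + 4c + d = -123
  216a + 36b + 6c + d = -509
  343a + 49b + 7c + d = -846
  512a + 64b + 8c + d = -1303
Solving the system yields a = -3, b = 3, c = 5, d = 1.
So P(s) = -3s³ + 3s² + 5s + 1.
Then P(5) = -274.

-274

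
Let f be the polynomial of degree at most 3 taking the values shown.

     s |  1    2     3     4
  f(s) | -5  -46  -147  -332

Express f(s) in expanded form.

Write f(s) = as^3 + bs^2 + cs + d. Substituting each data point gives a linear system:
  a + b + c + d = -5
  8a + 4b + 2c + d = -46
  27a + 9b + 3c + d = -147
  64a + 16b + 4c + d = -332
Solving the system yields a = -4, b = -6, c = 5, d = 0.
So f(s) = -4s^3 - 6s^2 + 5s.
Check: f(2) = -46. ✓

f(s) = -4s^3 - 6s^2 + 5s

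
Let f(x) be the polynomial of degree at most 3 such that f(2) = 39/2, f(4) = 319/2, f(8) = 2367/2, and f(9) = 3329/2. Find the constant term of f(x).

Write f(x) = ax^3 + bx^2 + cx + d. Substituting each data point gives a linear system:
  8a + 4b + 2c + d = 39/2
  64a + 16b + 4c + d = 319/2
  512a + 64b + 8c + d = 2367/2
  729a + 81b + 9c + d = 3329/2
Solving the system yields a = 2, b = 3, c = -4, d = -1/2.
So f(x) = 2x³ + 3x² - 4x - 1/2.
The constant term is -1/2.

-1/2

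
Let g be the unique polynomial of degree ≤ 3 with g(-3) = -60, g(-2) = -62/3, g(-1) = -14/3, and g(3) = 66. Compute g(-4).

-404/3

Using the Lagrange interpolation formula with nodes -3, -2, -1, 3:
  L_0(u) = (u + 2)(u + 1)(u - 3) / -12
  L_1(u) = (u + 3)(u + 1)(u - 3) / 5
  L_2(u) = (u + 3)(u + 2)(u - 3) / -8
  L_3(u) = (u + 3)(u + 2)(u + 1) / 120
Then g(u) = -60·L_0(u) - 62/3·L_1(u) - 14/3·L_2(u) + 66·L_3(u).
Expanding and collecting terms gives g(u) = 2u^3 + (1/3)u^2 + 3u.
Evaluating at u = -4: g(-4) = -404/3.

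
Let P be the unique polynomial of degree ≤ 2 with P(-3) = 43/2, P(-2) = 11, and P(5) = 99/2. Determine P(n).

P(n) = 2n^2 - (1/2)n + 2

Using the Lagrange interpolation formula with nodes -3, -2, 5:
  L_0(n) = (n + 2)(n - 5) / 8
  L_1(n) = (n + 3)(n - 5) / -7
  L_2(n) = (n + 3)(n + 2) / 56
Then P(n) = 43/2·L_0(n) + 11·L_1(n) + 99/2·L_2(n).
Expanding and collecting terms gives P(n) = 2n^2 - (1/2)n + 2.
Check: P(-2) = 11. ✓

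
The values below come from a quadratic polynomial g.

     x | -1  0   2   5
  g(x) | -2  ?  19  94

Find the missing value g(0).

The 3 known points determine the degree-2 polynomial uniquely.
Write g(x) = ax^2 + bx + c. Substituting each data point gives a linear system:
  a - b + c = -2
  4a + 2b + c = 19
  25a + 5b + c = 94
Solving the system yields a = 3, b = 4, c = -1.
So g(x) = 3x^2 + 4x - 1.
Then g(0) = -1.

-1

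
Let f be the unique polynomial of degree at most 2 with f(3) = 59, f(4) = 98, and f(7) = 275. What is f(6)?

Write f(n) = an^2 + bn + c. Substituting each data point gives a linear system:
  9a + 3b + c = 59
  16a + 4b + c = 98
  49a + 7b + c = 275
Solving the system yields a = 5, b = 4, c = 2.
So f(n) = 5n^2 + 4n + 2.
Then f(6) = 206.

206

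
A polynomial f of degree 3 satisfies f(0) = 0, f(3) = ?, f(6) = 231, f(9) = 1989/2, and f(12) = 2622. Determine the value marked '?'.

15/2

On equispaced nodes a degree-3 polynomial has vanishing fourth forward difference, so
  f(0) - 4·f(3) + 6·f(6) - 4·f(9) + f(12) = 0.
Substituting the known values and solving for f(3):
  -4·f(3) = -30
  f(3) = 15/2.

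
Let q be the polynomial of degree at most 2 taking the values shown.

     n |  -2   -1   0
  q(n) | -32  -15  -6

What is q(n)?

Write q(n) = an^2 + bn + c. Substituting each data point gives a linear system:
  4a - 2b + c = -32
  a - b + c = -15
  c = -6
Solving the system yields a = -4, b = 5, c = -6.
So q(n) = -4n^2 + 5n - 6.
Check: q(-1) = -15. ✓

q(n) = -4n^2 + 5n - 6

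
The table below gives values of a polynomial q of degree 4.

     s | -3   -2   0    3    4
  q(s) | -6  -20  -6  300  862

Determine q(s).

q(s) = 2s^4 + 6s^3 - s^2 - 3s - 6

Write q(s) = as^4 + bs^3 + cs^2 + ds + e. Substituting each data point gives a linear system:
  81a - 27b + 9c - 3d + e = -6
  16a - 8b + 4c - 2d + e = -20
  e = -6
  81a + 27b + 9c + 3d + e = 300
  256a + 64b + 16c + 4d + e = 862
Solving the system yields a = 2, b = 6, c = -1, d = -3, e = -6.
So q(s) = 2s^4 + 6s^3 - s^2 - 3s - 6.
Check: q(-2) = -20. ✓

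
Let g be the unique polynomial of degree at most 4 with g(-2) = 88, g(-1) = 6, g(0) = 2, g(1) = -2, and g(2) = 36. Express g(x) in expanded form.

Write g(x) = ax^4 + bx^3 + cx^2 + dx + e. Substituting each data point gives a linear system:
  16a - 8b + 4c - 2d + e = 88
  a - b + c - d + e = 6
  e = 2
  a + b + c + d + e = -2
  16a + 8b + 4c + 2d + e = 36
Solving the system yields a = 5, b = -3, c = -5, d = -1, e = 2.
So g(x) = 5x^4 - 3x^3 - 5x^2 - x + 2.
Check: g(2) = 36. ✓

g(x) = 5x^4 - 3x^3 - 5x^2 - x + 2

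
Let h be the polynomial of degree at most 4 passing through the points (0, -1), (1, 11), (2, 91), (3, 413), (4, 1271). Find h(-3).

431

Forward differences of the values at t = 0, 1, 2, 3, 4:
  h  : -1  11  91  413  1271
  Δ  : 12  80  322  858
  Δ^2: 68  242  536
  Δ^3: 174  294
  Δ^4: 120
The fourth differences are constant, confirming degree 4.
Interpolating (Newton forward form) and evaluating at t = -3 gives h(-3) = 431.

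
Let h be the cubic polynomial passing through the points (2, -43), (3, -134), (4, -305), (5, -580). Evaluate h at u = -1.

Using the Lagrange interpolation formula with nodes 2, 3, 4, 5:
  L_0(u) = (u - 3)(u - 4)(u - 5) / -6
  L_1(u) = (u - 2)(u - 4)(u - 5) / 2
  L_2(u) = (u - 2)(u - 3)(u - 5) / -2
  L_3(u) = (u - 2)(u - 3)(u - 4) / 6
Then h(u) = -43·L_0(u) - 134·L_1(u) - 305·L_2(u) - 580·L_3(u).
Expanding and collecting terms gives h(u) = -4u^3 - 4u^2 + 5u - 5.
Evaluating at u = -1: h(-1) = -10.

-10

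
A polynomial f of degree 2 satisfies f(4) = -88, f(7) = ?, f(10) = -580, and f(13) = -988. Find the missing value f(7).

-280

On equispaced nodes a degree-2 polynomial has vanishing third forward difference, so
  - f(4) + 3·f(7) - 3·f(10) + f(13) = 0.
Substituting the known values and solving for f(7):
  3·f(7) = -840
  f(7) = -280.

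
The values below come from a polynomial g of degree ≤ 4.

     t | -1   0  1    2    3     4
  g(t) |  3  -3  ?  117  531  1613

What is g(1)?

11

The 5 known points determine the degree-4 polynomial uniquely.
Write g(t) = at^4 + bt^3 + ct^2 + dt + e. Substituting each data point gives a linear system:
  a - b + c - d + e = 3
  e = -3
  16a + 8b + 4c + 2d + e = 117
  81a + 27b + 9c + 3d + e = 531
  256a + 64b + 16c + 4d + e = 1613
Solving the system yields a = 6, b = 0, c = 4, d = 4, e = -3.
So g(t) = 6t^4 + 4t^2 + 4t - 3.
Then g(1) = 11.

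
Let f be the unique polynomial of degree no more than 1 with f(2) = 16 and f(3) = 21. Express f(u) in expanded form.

f(u) = 5u + 6

Write f(u) = au + b. Substituting each data point gives a linear system:
  2a + b = 16
  3a + b = 21
Solving the system yields a = 5, b = 6.
So f(u) = 5u + 6.
Check: f(2) = 16. ✓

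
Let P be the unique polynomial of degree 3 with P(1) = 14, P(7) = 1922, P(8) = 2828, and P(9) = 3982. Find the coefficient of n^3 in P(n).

Write P(n) = an^3 + bn^2 + cn + d. Substituting each data point gives a linear system:
  a + b + c + d = 14
  343a + 49b + 7c + d = 1922
  512a + 64b + 8c + d = 2828
  729a + 81b + 9c + d = 3982
Solving the system yields a = 5, b = 4, c = 1, d = 4.
So P(n) = 5n^3 + 4n^2 + n + 4.
The leading coefficient is 5.

5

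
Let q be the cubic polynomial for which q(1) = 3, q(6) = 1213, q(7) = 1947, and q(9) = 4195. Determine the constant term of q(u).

1

Write q(u) = au^3 + bu^2 + cu + d. Substituting each data point gives a linear system:
  a + b + c + d = 3
  216a + 36b + 6c + d = 1213
  343a + 49b + 7c + d = 1947
  729a + 81b + 9c + d = 4195
Solving the system yields a = 6, b = -2, c = -2, d = 1.
So q(u) = 6u³ - 2u² - 2u + 1.
The constant term is 1.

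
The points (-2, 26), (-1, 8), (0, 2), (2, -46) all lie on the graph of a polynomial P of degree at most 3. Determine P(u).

Write P(u) = au^3 + bu^2 + cu + d. Substituting each data point gives a linear system:
  -8a + 4b - 2c + d = 26
  -a + b - c + d = 8
  d = 2
  8a + 4b + 2c + d = -46
Solving the system yields a = -3, b = -3, c = -6, d = 2.
So P(u) = -3u³ - 3u² - 6u + 2.
Check: P(0) = 2. ✓

P(u) = -3u^3 - 3u^2 - 6u + 2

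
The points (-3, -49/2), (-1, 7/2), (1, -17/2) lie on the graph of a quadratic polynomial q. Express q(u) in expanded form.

q(u) = -5u^2 - 6u + 5/2

Using the Lagrange interpolation formula with nodes -3, -1, 1:
  L_0(u) = (u + 1)(u - 1) / 8
  L_1(u) = (u + 3)(u - 1) / -4
  L_2(u) = (u + 3)(u + 1) / 8
Then q(u) = -49/2·L_0(u) + 7/2·L_1(u) - 17/2·L_2(u).
Expanding and collecting terms gives q(u) = -5u^2 - 6u + 5/2.
Check: q(-1) = 7/2. ✓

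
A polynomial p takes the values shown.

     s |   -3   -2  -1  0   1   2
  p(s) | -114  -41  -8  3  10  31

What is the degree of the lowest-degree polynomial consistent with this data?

3

Forward differences of the values at s = -3, -2, -1, 0, 1, 2:
  p  : -114  -41  -8  3  10  31
  Δ  : 73  33  11  7  21
  Δ^2: -40  -22  -4  14
  Δ^3: 18  18  18
  Δ^4: 0  0
  Δ^5: 0
The third differences are constant (18) and nonzero, while all higher differences vanish, so the minimal degree is 3.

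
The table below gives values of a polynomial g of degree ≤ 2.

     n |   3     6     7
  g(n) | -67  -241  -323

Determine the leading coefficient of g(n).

Write g(n) = an^2 + bn + c. Substituting each data point gives a linear system:
  9a + 3b + c = -67
  36a + 6b + c = -241
  49a + 7b + c = -323
Solving the system yields a = -6, b = -4, c = -1.
So g(n) = -6n² - 4n - 1.
The leading coefficient is -6.

-6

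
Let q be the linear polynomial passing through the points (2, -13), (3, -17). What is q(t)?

Using the Lagrange interpolation formula with nodes 2, 3:
  L_0(t) = (t - 3) / -1
  L_1(t) = (t - 2) / 1
Then q(t) = -13·L_0(t) - 17·L_1(t).
Expanding and collecting terms gives q(t) = -4t - 5.
Check: q(3) = -17. ✓

q(t) = -4t - 5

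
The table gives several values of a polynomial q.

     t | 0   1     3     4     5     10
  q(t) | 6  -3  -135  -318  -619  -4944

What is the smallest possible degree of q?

3

Divided differences on the nodes 0, 1, 3, 4, 5, 10:
  order 0: 6  -3  -135  -318  -619  -4944
  order 1: -9  -66  -183  -301  -865
  order 2: -19  -39  -59  -94
  order 3: -5  -5  -5
  order 4: 0  0
  order 5: 0
The order-3 divided differences are all -5 (nonzero) and every higher order vanishes, so the data lies on a polynomial of degree exactly 3.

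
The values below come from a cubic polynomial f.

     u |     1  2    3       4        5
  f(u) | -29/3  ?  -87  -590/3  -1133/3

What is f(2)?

-92/3

On equispaced nodes a degree-3 polynomial has vanishing fourth forward difference, so
  f(1) - 4·f(2) + 6·f(3) - 4·f(4) + f(5) = 0.
Substituting the known values and solving for f(2):
  -4·f(2) = 368/3
  f(2) = -92/3.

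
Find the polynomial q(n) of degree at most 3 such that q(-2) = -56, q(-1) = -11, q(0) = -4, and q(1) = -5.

q(n) = 5n^3 - 4n^2 - 2n - 4

Using the Lagrange interpolation formula with nodes -2, -1, 0, 1:
  L_0(n) = (n + 1)n(n - 1) / -6
  L_1(n) = (n + 2)n(n - 1) / 2
  L_2(n) = (n + 2)(n + 1)(n - 1) / -2
  L_3(n) = (n + 2)(n + 1)n / 6
Then q(n) = -56·L_0(n) - 11·L_1(n) - 4·L_2(n) - 5·L_3(n).
Expanding and collecting terms gives q(n) = 5n^3 - 4n^2 - 2n - 4.
Check: q(-2) = -56. ✓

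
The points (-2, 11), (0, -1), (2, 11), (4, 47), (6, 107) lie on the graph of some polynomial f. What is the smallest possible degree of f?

Forward differences of the values at n = -2, 0, 2, 4, 6:
  f  : 11  -1  11  47  107
  Δ  : -12  12  36  60
  Δ^2: 24  24  24
  Δ^3: 0  0
  Δ^4: 0
The second differences are constant (24) and nonzero, while all higher differences vanish, so the minimal degree is 2.

2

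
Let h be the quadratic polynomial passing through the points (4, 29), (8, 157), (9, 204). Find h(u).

Using the Lagrange interpolation formula with nodes 4, 8, 9:
  L_0(u) = (u - 8)(u - 9) / 20
  L_1(u) = (u - 4)(u - 9) / -4
  L_2(u) = (u - 4)(u - 8) / 5
Then h(u) = 29·L_0(u) + 157·L_1(u) + 204·L_2(u).
Expanding and collecting terms gives h(u) = 3u² - 4u - 3.
Check: h(4) = 29. ✓

h(u) = 3u^2 - 4u - 3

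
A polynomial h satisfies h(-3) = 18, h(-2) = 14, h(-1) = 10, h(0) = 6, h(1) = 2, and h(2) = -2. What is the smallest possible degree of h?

1

Forward differences of the values at t = -3, -2, -1, 0, 1, 2:
  h  : 18  14  10  6  2  -2
  Δ  : -4  -4  -4  -4  -4
  Δ^2: 0  0  0  0
  Δ^3: 0  0  0
  Δ^4: 0  0
  Δ^5: 0
The first differences are constant (-4) and nonzero, while all higher differences vanish, so the minimal degree is 1.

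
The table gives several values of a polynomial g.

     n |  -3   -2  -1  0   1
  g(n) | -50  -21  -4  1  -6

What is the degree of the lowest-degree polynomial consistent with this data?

Forward differences of the values at n = -3, -2, -1, 0, 1:
  g  : -50  -21  -4  1  -6
  Δ  : 29  17  5  -7
  Δ^2: -12  -12  -12
  Δ^3: 0  0
  Δ^4: 0
The second differences are constant (-12) and nonzero, while all higher differences vanish, so the minimal degree is 2.

2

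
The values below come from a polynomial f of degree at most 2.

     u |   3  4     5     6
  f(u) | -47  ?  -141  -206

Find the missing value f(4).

-88

The 3 known points determine the degree-2 polynomial uniquely.
Write f(u) = au^2 + bu + c. Substituting each data point gives a linear system:
  9a + 3b + c = -47
  25a + 5b + c = -141
  36a + 6b + c = -206
Solving the system yields a = -6, b = 1, c = 4.
So f(u) = -6u^2 + u + 4.
Then f(4) = -88.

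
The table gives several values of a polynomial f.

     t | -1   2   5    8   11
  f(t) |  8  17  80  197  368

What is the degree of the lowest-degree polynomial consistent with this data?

Forward differences of the values at t = -1, 2, 5, 8, 11:
  f  : 8  17  80  197  368
  Δ  : 9  63  117  171
  Δ^2: 54  54  54
  Δ^3: 0  0
  Δ^4: 0
The second differences are constant (54) and nonzero, while all higher differences vanish, so the minimal degree is 2.

2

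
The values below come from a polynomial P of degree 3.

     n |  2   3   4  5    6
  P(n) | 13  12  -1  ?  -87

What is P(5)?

The 4 known points determine the degree-3 polynomial uniquely.
Write P(n) = an^3 + bn^2 + cn + d. Substituting each data point gives a linear system:
  8a + 4b + 2c + d = 13
  27a + 9b + 3c + d = 12
  64a + 16b + 4c + d = -1
  216a + 36b + 6c + d = -87
Solving the system yields a = -1, b = 3, c = 3, d = 3.
So P(n) = -n³ + 3n² + 3n + 3.
Then P(5) = -32.

-32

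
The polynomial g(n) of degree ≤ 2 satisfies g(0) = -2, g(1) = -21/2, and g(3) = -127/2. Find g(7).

Write g(n) = an^2 + bn + c. Substituting each data point gives a linear system:
  c = -2
  a + b + c = -21/2
  9a + 3b + c = -127/2
Solving the system yields a = -6, b = -5/2, c = -2.
So g(n) = -6n^2 - (5/2)n - 2.
Then g(7) = -627/2.

-627/2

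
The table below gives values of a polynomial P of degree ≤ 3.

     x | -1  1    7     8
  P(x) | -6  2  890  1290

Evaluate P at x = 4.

Write P(x) = ax^3 + bx^2 + cx + d. Substituting each data point gives a linear system:
  -a + b - c + d = -6
  a + b + c + d = 2
  343a + 49b + 7c + d = 890
  512a + 64b + 8c + d = 1290
Solving the system yields a = 2, b = 4, c = 2, d = -6.
So P(x) = 2x^3 + 4x^2 + 2x - 6.
Then P(4) = 194.

194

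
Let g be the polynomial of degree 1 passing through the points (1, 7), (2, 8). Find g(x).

Write g(x) = ax + b. Substituting each data point gives a linear system:
  a + b = 7
  2a + b = 8
Solving the system yields a = 1, b = 6.
So g(x) = x + 6.
Check: g(2) = 8. ✓

g(x) = x + 6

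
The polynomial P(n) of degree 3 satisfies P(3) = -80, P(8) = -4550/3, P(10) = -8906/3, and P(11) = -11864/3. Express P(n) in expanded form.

Write P(n) = an^3 + bn^2 + cn + d. Substituting each data point gives a linear system:
  27a + 9b + 3c + d = -80
  512a + 64b + 8c + d = -4550/3
  1000a + 100b + 10c + d = -8906/3
  1331a + 121b + 11c + d = -11864/3
Solving the system yields a = -3, b = 1/3, c = 0, d = -2.
So P(n) = -3n^3 + (1/3)n^2 - 2.
Check: P(8) = -4550/3. ✓

P(n) = -3n^3 + (1/3)n^2 - 2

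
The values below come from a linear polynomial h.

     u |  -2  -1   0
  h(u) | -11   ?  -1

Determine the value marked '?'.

On equispaced nodes a degree-1 polynomial has vanishing second forward difference, so
  h(-2) - 2·h(-1) + h(0) = 0.
Substituting the known values and solving for h(-1):
  -2·h(-1) = 12
  h(-1) = -6.

-6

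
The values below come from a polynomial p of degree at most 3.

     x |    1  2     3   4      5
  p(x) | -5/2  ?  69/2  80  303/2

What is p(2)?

9

The 4 known points determine the degree-3 polynomial uniquely.
Write p(x) = ax^3 + bx^2 + cx + d. Substituting each data point gives a linear system:
  a + b + c + d = -5/2
  27a + 9b + 3c + d = 69/2
  64a + 16b + 4c + d = 80
  125a + 25b + 5c + d = 303/2
Solving the system yields a = 1, b = 1, c = 3/2, d = -6.
So p(x) = x^3 + x^2 + (3/2)x - 6.
Then p(2) = 9.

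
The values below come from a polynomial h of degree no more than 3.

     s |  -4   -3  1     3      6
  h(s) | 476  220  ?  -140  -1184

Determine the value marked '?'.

-4

The 4 known points determine the degree-3 polynomial uniquely.
Write h(s) = as^3 + bs^2 + cs + d. Substituting each data point gives a linear system:
  -64a + 16b - 4c + d = 476
  -27a + 9b - 3c + d = 220
  27a + 9b + 3c + d = -140
  216a + 36b + 6c + d = -1184
Solving the system yields a = -6, b = 4, c = -6, d = 4.
So h(s) = -6s^3 + 4s^2 - 6s + 4.
Then h(1) = -4.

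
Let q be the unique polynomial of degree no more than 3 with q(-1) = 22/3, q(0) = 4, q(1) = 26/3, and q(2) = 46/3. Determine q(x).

Write q(x) = ax^3 + bx^2 + cx + d. Substituting each data point gives a linear system:
  -a + b - c + d = 22/3
  d = 4
  a + b + c + d = 26/3
  8a + 4b + 2c + d = 46/3
Solving the system yields a = -1, b = 4, c = 5/3, d = 4.
So q(x) = -x³ + 4x² + (5/3)x + 4.
Check: q(1) = 26/3. ✓

q(x) = -x^3 + 4x^2 + (5/3)x + 4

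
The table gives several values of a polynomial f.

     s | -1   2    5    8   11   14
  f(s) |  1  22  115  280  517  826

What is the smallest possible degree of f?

2

Forward differences of the values at s = -1, 2, 5, 8, 11, 14:
  f  : 1  22  115  280  517  826
  Δ  : 21  93  165  237  309
  Δ^2: 72  72  72  72
  Δ^3: 0  0  0
  Δ^4: 0  0
  Δ^5: 0
The second differences are constant (72) and nonzero, while all higher differences vanish, so the minimal degree is 2.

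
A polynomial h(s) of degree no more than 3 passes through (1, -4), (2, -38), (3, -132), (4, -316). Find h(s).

h(s) = -5s^3 + s

Using the Lagrange interpolation formula with nodes 1, 2, 3, 4:
  L_0(s) = (s - 2)(s - 3)(s - 4) / -6
  L_1(s) = (s - 1)(s - 3)(s - 4) / 2
  L_2(s) = (s - 1)(s - 2)(s - 4) / -2
  L_3(s) = (s - 1)(s - 2)(s - 3) / 6
Then h(s) = -4·L_0(s) - 38·L_1(s) - 132·L_2(s) - 316·L_3(s).
Expanding and collecting terms gives h(s) = -5s³ + s.
Check: h(2) = -38. ✓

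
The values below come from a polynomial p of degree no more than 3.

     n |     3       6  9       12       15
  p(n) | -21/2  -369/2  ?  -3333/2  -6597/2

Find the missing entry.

-1365/2

On equispaced nodes a degree-3 polynomial has vanishing fourth forward difference, so
  p(3) - 4·p(6) + 6·p(9) - 4·p(12) + p(15) = 0.
Substituting the known values and solving for p(9):
  6·p(9) = -4095
  p(9) = -1365/2.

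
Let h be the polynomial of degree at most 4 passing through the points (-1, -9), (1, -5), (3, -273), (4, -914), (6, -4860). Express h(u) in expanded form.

h(u) = -4u^4 + u^3 + 3u^2 + u - 6

Write h(u) = au^4 + bu^3 + cu^2 + du + e. Substituting each data point gives a linear system:
  a - b + c - d + e = -9
  a + b + c + d + e = -5
  81a + 27b + 9c + 3d + e = -273
  256a + 64b + 16c + 4d + e = -914
  1296a + 216b + 36c + 6d + e = -4860
Solving the system yields a = -4, b = 1, c = 3, d = 1, e = -6.
So h(u) = -4u^4 + u^3 + 3u^2 + u - 6.
Check: h(-1) = -9. ✓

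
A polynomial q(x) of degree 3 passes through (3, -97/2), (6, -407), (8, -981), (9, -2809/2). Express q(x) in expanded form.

Using the Lagrange interpolation formula with nodes 3, 6, 8, 9:
  L_0(x) = (x - 6)(x - 8)(x - 9) / -90
  L_1(x) = (x - 3)(x - 8)(x - 9) / 18
  L_2(x) = (x - 3)(x - 6)(x - 9) / -10
  L_3(x) = (x - 3)(x - 6)(x - 8) / 18
Then q(x) = -97/2·L_0(x) - 407·L_1(x) - 981·L_2(x) - 2809/2·L_3(x).
Expanding and collecting terms gives q(x) = -2x^3 + (1/2)x^2 + 2x - 5.
Check: q(6) = -407. ✓

q(x) = -2x^3 + (1/2)x^2 + 2x - 5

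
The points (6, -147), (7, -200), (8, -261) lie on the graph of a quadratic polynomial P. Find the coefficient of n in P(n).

Write P(n) = an^2 + bn + c. Substituting each data point gives a linear system:
  36a + 6b + c = -147
  49a + 7b + c = -200
  64a + 8b + c = -261
Solving the system yields a = -4, b = -1, c = 3.
So P(n) = -4n² - n + 3.
The coefficient of n is -1.

-1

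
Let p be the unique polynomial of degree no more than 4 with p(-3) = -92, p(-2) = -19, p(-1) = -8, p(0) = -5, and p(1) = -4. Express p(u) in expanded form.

Write p(u) = au^4 + bu^3 + cu^2 + du + e. Substituting each data point gives a linear system:
  81a - 27b + 9c - 3d + e = -92
  16a - 8b + 4c - 2d + e = -19
  a - b + c - d + e = -8
  e = -5
  a + b + c + d + e = -4
Solving the system yields a = -2, b = -3, c = 1, d = 5, e = -5.
So p(u) = -2u^4 - 3u^3 + u^2 + 5u - 5.
Check: p(-3) = -92. ✓

p(u) = -2u^4 - 3u^3 + u^2 + 5u - 5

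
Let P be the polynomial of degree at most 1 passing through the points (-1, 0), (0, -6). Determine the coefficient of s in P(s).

-6

Write P(s) = as + b. Substituting each data point gives a linear system:
  -a + b = 0
  b = -6
Solving the system yields a = -6, b = -6.
So P(s) = -6s - 6.
The leading coefficient is -6.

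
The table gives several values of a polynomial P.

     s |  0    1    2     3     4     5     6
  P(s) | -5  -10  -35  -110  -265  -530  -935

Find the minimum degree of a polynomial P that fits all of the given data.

3

Forward differences of the values at s = 0, 1, 2, 3, 4, 5, 6:
  P  : -5  -10  -35  -110  -265  -530  -935
  Δ  : -5  -25  -75  -155  -265  -405
  Δ^2: -20  -50  -80  -110  -140
  Δ^3: -30  -30  -30  -30
  Δ^4: 0  0  0
  Δ^5: 0  0
  Δ^6: 0
The third differences are constant (-30) and nonzero, while all higher differences vanish, so the minimal degree is 3.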